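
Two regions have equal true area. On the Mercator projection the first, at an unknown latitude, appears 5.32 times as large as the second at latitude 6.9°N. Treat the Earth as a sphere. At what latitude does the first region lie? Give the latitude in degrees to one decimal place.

64.5°

For equal true areas on Mercator, apparent areas scale as sec²φ, so the ratio is cos²φ₂ / cos²φ₁.
cos²φ₂ / cos²φ₁ = 5.32  ⇒  cos φ₁ = cos 6.9° / √5.32 = 0.9928/2.307 = 0.4304.
φ₁ = arccos(0.4304) ≈ 64.5°.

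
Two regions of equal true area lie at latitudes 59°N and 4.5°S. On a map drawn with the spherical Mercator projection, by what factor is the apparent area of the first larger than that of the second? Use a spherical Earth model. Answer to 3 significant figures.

3.75

Mercator areal scale is sec²φ.
At 59°: sec²(59°) = 1/0.5150² = 3.770.
At 4.5°: sec²(4.5°) = 1/0.9969² = 1.006.
Ratio = 3.770/1.006 = cos²(4.5°)/cos²(59°) ≈ 3.75.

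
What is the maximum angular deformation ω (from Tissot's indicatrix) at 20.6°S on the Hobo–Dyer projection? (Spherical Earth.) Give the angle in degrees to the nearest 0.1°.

18.9°

Hobo–Dyer is a cylindrical equal-area projection with standard parallels at ±37.5°. For cylindrical equal-area with standard parallel φ₀, h = cos φ / cos φ₀ and k = cos φ₀ / cos φ, so h·k = 1.
At 20.6°: h = 1.180, k = 0.8475; principal scales a = 1.180, b = 0.8475.
sin(ω/2) = (a − b)/(a + b) = 0.3323/2.027 = 0.1639, so ω = 2 arcsin(0.1639) ≈ 18.9°.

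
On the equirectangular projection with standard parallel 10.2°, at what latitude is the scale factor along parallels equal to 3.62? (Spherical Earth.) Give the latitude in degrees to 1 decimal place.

74.2°

In the equirectangular projection with standard parallel φ₀ = 10.2° (x = Rλ cos φ₀, y = Rφ), meridians are true-scale (h = 1) and the parallel scale is k = cos φ₀ / cos φ.
k = cos φ₀ / cos φ = 3.62  ⇒  cos φ = cos 10.2° / 3.62 = 0.2719.
φ = arccos(0.2719) ≈ 74.2°.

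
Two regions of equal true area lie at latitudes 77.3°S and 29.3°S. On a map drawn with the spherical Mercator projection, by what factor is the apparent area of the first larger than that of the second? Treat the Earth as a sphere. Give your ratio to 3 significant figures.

Mercator is conformal with k = sec φ, so areal scale = k² = sec²φ.
At 77.3°: sec²(77.3°) = 1/0.2198² = 20.69.
At 29.3°: sec²(29.3°) = 1/0.8721² = 1.315.
Ratio = 20.69/1.315 = cos²(29.3°)/cos²(77.3°) ≈ 15.7.

15.7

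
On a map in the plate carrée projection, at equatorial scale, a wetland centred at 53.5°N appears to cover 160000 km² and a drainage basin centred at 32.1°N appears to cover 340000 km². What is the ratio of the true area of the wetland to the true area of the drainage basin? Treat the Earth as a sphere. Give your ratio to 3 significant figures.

On the plate carrée, areal scale = h·k = 1 × sec φ, so true area = apparent × cos φ.
True area of wetland: 160000 × cos(53.5°) = 160000 × 0.5948 = 95170 km².
True area of drainage basin: 340000 × cos(32.1°) = 340000 × 0.8471 = 288000 km².
Ratio = 95170 / 288000 ≈ 0.330.

0.330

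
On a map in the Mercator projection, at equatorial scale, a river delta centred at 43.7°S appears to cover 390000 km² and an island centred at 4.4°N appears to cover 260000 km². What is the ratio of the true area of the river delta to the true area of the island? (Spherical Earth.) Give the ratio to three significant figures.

0.789

On Mercator the areal scale is sec²φ, so true area = apparent × cos²φ.
True area of river delta: 390000 × cos²(43.7°) = 390000 × 0.5227 = 203800 km².
True area of island: 260000 × cos²(4.4°) = 260000 × 0.9941 = 258500 km².
Ratio = 203800 / 258500 ≈ 0.789.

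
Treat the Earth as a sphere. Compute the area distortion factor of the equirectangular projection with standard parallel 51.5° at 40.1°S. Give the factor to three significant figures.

The equidistant cylindrical projection with φ₀ = 51.5° has h = 1 (meridians true) and k = cos φ₀ / cos φ along parallels.
Areal scale = h·k = 1 × cos φ₀ / cos φ; at 40.1°, h = 1.000, k = 0.8138, so h·k = 0.8138.

0.814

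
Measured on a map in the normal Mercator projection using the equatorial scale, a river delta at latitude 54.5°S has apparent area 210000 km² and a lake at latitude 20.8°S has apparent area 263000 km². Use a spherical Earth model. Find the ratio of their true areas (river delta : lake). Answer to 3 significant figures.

Mercator's areal exaggeration is sec²φ; hence true area = (apparent area) · cos²φ.
True area of river delta: 210000 × cos²(54.5°) = 210000 × 0.3372 = 70820 km².
True area of lake: 263000 × cos²(20.8°) = 263000 × 0.8739 = 229800 km².
Ratio = 70820 / 229800 ≈ 0.308.

0.308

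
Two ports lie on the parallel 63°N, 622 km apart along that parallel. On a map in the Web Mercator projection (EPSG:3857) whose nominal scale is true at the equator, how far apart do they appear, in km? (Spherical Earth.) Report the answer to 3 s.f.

Mercator is conformal, so the point scale is isotropic: h = k = sec φ = 1/cos φ.
Along the parallel, k = sec 63° = 1/0.4540 = 2.203.
Map distance = 622 × 2.203 ≈ 1370 km.

1370 km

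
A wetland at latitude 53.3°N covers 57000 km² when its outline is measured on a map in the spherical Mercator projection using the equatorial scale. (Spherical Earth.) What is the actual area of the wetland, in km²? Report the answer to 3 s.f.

Mercator is conformal, so the point scale is isotropic: h = k = sec φ = 1/cos φ.
Areal scale = k² = sec²φ = 1/cos²(53.3°) = 1/0.5976² = 2.800.
True area = apparent / (areal scale) = 57000 / 2.800 ≈ 20400 km².

20400 km²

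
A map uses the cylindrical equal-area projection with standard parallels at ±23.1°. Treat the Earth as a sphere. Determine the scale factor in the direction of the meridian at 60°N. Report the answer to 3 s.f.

Cylindrical equal-area (φ₀ = 23.1°): h = cos φ / cos 23.1° along meridians, k = cos 23.1° / cos φ along parallels; h·k = 1.
h = cos 60° / cos 23.1° = 0.5000/0.9198 = 0.5436.

0.544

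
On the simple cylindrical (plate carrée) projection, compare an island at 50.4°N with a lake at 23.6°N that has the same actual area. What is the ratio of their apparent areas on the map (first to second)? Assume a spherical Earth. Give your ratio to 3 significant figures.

1.44

Plate carrée maps x = Rλ, y = Rφ. The meridian scale is h = 1 and the parallel scale is k = 1/cos φ = sec φ.
Areal scale at 50.4°: h·k = 1.000 × 1.569 = 1.569.
Areal scale at 23.6°: h·k = 1.000 × 1.091 = 1.091.
Ratio = 1.569/1.091 ≈ 1.44.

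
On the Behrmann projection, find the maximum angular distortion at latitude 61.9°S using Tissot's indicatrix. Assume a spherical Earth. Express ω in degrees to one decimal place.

65.8°

Behrmann is a cylindrical equal-area projection with standard parallels at ±30°. Cylindrical equal-area (φ₀ = 30°): h = cos φ / cos 30° along meridians, k = cos 30° / cos φ along parallels; h·k = 1.
At 61.9°: h = 0.5439, k = 1.839; principal scales a = 1.839, b = 0.5439.
sin(ω/2) = (a − b)/(a + b) = 1.295/2.383 = 0.5434, so ω = 2 arcsin(0.5434) ≈ 65.8°.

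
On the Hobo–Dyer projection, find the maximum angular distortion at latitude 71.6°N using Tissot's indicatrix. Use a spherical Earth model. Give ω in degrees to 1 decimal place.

The Hobo–Dyer projection is cylindrical equal-area with φ₀ = 37.5°. A cylindrical equal-area projection with standard parallel φ₀ has meridian scale h = cos φ / cos φ₀ and parallel scale k = cos φ₀ / cos φ (so areas are preserved, h·k = 1).
At 71.6°: h = 0.3979, k = 2.513; principal scales a = 2.513, b = 0.3979.
sin(ω/2) = (a − b)/(a + b) = 2.116/2.911 = 0.7267, so ω = 2 arcsin(0.7267) ≈ 93.2°.

93.2°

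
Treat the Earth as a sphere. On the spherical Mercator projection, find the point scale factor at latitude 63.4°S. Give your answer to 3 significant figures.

Mercator is conformal, so the point scale is isotropic: h = k = sec φ = 1/cos φ.
k = 1/cos 63.4° = 1/0.4478 = 2.233.

2.23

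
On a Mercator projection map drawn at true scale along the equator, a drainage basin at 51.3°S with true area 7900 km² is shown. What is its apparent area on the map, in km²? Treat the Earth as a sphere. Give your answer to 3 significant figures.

20200 km²

Mercator is conformal, so the point scale is isotropic: h = k = sec φ = 1/cos φ.
Areal scale = k² = sec²φ = 1/cos²(51.3°) = 1/0.6252² = 2.558.
Apparent area = 7900 × 2.558 ≈ 20200 km².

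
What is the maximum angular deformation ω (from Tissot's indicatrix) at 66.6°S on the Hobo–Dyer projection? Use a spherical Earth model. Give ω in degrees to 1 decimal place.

The Hobo–Dyer projection is cylindrical equal-area with φ₀ = 37.5°. Cylindrical equal-area (φ₀ = 37.5°): h = cos φ / cos 37.5° along meridians, k = cos 37.5° / cos φ along parallels; h·k = 1.
At 66.6°: h = 0.5006, k = 1.998; principal scales a = 1.998, b = 0.5006.
sin(ω/2) = (a − b)/(a + b) = 1.497/2.498 = 0.5992, so ω = 2 arcsin(0.5992) ≈ 73.6°.

73.6°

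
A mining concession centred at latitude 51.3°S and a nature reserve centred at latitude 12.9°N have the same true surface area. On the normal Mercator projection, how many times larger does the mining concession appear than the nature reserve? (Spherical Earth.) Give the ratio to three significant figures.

2.43

Mercator is conformal with k = sec φ, so areal scale = k² = sec²φ.
At 51.3°: sec²(51.3°) = 1/0.6252² = 2.558.
At 12.9°: sec²(12.9°) = 1/0.9748² = 1.052.
Ratio = 2.558/1.052 = cos²(12.9°)/cos²(51.3°) ≈ 2.43.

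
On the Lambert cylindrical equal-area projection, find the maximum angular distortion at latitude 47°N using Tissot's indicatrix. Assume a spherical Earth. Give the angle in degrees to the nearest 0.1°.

42.8°

The Lambert cylindrical equal-area projection is the cylindrical equal-area projection with its standard parallel at the equator (φ₀ = 0). Cylindrical equal-area (φ₀ = 0°): h = cos φ / cos 0° along meridians, k = cos 0° / cos φ along parallels; h·k = 1.
At 47°: h = 0.6820, k = 1.466; principal scales a = 1.466, b = 0.6820.
sin(ω/2) = (a − b)/(a + b) = 0.7843/2.148 = 0.3651, so ω = 2 arcsin(0.3651) ≈ 42.8°.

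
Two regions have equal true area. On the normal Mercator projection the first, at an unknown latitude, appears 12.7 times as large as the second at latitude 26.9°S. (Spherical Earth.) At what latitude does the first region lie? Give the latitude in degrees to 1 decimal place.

75.5°

For equal true areas on Mercator, apparent areas scale as sec²φ, so the ratio is cos²φ₂ / cos²φ₁.
cos²φ₂ / cos²φ₁ = 12.7  ⇒  cos φ₁ = cos 26.9° / √12.7 = 0.8918/3.564 = 0.2502.
φ₁ = arccos(0.2502) ≈ 75.5°.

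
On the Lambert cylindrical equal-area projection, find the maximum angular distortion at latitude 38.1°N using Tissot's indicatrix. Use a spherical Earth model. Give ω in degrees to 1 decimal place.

27.2°

The Lambert cylindrical equal-area projection is the cylindrical equal-area projection with its standard parallel at the equator (φ₀ = 0). For cylindrical equal-area with standard parallel φ₀, h = cos φ / cos φ₀ and k = cos φ₀ / cos φ, so h·k = 1.
At 38.1°: h = 0.7869, k = 1.271; principal scales a = 1.271, b = 0.7869.
sin(ω/2) = (a − b)/(a + b) = 0.4838/2.058 = 0.2351, so ω = 2 arcsin(0.2351) ≈ 27.2°.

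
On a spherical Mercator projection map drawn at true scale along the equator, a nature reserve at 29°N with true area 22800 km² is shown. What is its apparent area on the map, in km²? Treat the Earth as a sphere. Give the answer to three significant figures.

29800 km²

Mercator is conformal, so the point scale is isotropic: h = k = sec φ = 1/cos φ.
Areal scale = k² = sec²φ = 1/cos²(29°) = 1/0.8746² = 1.307.
Apparent area = 22800 × 1.307 ≈ 29800 km².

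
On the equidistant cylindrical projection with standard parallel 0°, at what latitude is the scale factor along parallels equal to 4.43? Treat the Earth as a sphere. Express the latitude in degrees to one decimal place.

77.0°

Plate carrée: h = 1, k = sec φ along parallels.
sec φ = 4.43  ⇒  cos φ = 0.2257  ⇒  φ ≈ 77.0°.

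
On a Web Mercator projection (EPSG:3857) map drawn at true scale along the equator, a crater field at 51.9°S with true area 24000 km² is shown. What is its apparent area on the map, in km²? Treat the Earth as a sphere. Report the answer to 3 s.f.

63000 km²

Mercator is conformal, so the point scale is isotropic: h = k = sec φ = 1/cos φ.
Areal scale = k² = sec²φ = 1/cos²(51.9°) = 1/0.6170² = 2.627.
Apparent area = 24000 × 2.627 ≈ 63000 km².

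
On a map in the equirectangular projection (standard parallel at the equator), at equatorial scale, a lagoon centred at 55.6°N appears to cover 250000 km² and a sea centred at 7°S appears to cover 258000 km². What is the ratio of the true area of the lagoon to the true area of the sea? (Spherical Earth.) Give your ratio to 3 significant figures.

On the plate carrée, areal scale = h·k = 1 × sec φ, so true area = apparent × cos φ.
True area of lagoon: 250000 × cos(55.6°) = 250000 × 0.5650 = 141200 km².
True area of sea: 258000 × cos(7°) = 258000 × 0.9925 = 256100 km².
Ratio = 141200 / 256100 ≈ 0.552.

0.552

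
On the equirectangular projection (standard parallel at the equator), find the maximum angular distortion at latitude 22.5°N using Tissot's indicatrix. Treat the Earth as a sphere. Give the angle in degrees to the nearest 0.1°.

4.5°

In the plate carrée (x = Rλ, y = Rφ), meridians are true-scale (h = 1) and parallels are stretched by k = sec φ.
At 22.5°: h = 1.000, k = 1.082; principal scales a = 1.082, b = 1.000.
sin(ω/2) = (a − b)/(a + b) = 0.08239/2.082 = 0.03957, so ω = 2 arcsin(0.03957) ≈ 4.5°.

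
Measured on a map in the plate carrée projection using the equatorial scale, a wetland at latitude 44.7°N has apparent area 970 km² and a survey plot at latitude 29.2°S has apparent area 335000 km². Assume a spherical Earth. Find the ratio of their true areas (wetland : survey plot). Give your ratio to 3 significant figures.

0.00236

Plate carrée has h = 1 and k = sec φ, giving areal scale sec φ; true area = (apparent area) · cos φ.
True area of wetland: 970 × cos(44.7°) = 970 × 0.7108 = 689.5 km².
True area of survey plot: 335000 × cos(29.2°) = 335000 × 0.8729 = 292400 km².
Ratio = 689.5 / 292400 ≈ 0.00236.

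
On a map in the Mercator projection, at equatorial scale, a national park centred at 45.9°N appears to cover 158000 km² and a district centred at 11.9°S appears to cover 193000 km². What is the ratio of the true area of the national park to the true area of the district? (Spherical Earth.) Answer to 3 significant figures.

On Mercator the areal scale is sec²φ, so true area = apparent × cos²φ.
True area of national park: 158000 × cos²(45.9°) = 158000 × 0.4843 = 76520 km².
True area of district: 193000 × cos²(11.9°) = 193000 × 0.9575 = 184800 km².
Ratio = 76520 / 184800 ≈ 0.414.

0.414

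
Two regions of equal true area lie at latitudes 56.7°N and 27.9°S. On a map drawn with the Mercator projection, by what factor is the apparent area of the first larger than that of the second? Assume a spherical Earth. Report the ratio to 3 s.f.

2.59

On Mercator, area is exaggerated by sec²φ = 1/cos²φ.
At 56.7°: sec²(56.7°) = 1/0.5490² = 3.318.
At 27.9°: sec²(27.9°) = 1/0.8838² = 1.280.
Ratio = 3.318/1.280 = cos²(27.9°)/cos²(56.7°) ≈ 2.59.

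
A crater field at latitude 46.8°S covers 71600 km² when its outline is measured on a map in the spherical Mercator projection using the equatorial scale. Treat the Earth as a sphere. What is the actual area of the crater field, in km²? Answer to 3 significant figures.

Mercator is conformal, so the point scale is isotropic: h = k = sec φ = 1/cos φ.
Areal scale = k² = sec²φ = 1/cos²(46.8°) = 1/0.6845² = 2.134.
True area = apparent / (areal scale) = 71600 / 2.134 ≈ 33600 km².

33600 km²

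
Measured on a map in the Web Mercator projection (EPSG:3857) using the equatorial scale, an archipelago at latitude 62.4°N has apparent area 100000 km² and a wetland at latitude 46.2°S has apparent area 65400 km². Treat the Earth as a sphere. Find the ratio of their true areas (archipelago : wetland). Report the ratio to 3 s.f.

0.685

Since Mercator area scale is 1/cos²φ, the true area equals the apparent area multiplied by cos²φ.
True area of archipelago: 100000 × cos²(62.4°) = 100000 × 0.2146 = 21460 km².
True area of wetland: 65400 × cos²(46.2°) = 65400 × 0.4791 = 31330 km².
Ratio = 21460 / 31330 ≈ 0.685.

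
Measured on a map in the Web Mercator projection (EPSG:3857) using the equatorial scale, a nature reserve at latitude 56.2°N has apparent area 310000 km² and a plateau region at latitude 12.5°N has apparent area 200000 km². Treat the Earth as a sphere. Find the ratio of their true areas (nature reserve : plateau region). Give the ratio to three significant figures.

Since Mercator area scale is 1/cos²φ, the true area equals the apparent area multiplied by cos²φ.
True area of nature reserve: 310000 × cos²(56.2°) = 310000 × 0.3095 = 95930 km².
True area of plateau region: 200000 × cos²(12.5°) = 200000 × 0.9532 = 190600 km².
Ratio = 95930 / 190600 ≈ 0.503.

0.503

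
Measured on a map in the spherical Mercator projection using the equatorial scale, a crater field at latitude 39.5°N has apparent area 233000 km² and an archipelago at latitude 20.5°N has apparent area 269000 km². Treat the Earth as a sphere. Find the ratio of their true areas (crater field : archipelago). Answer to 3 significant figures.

Since Mercator area scale is 1/cos²φ, the true area equals the apparent area multiplied by cos²φ.
True area of crater field: 233000 × cos²(39.5°) = 233000 × 0.5954 = 138700 km².
True area of archipelago: 269000 × cos²(20.5°) = 269000 × 0.8774 = 236000 km².
Ratio = 138700 / 236000 ≈ 0.588.

0.588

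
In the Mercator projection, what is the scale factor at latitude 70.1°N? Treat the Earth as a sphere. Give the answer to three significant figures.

2.94

Mercator is conformal, so the point scale is isotropic: h = k = sec φ = 1/cos φ.
k = 1/cos 70.1° = 1/0.3404 = 2.938.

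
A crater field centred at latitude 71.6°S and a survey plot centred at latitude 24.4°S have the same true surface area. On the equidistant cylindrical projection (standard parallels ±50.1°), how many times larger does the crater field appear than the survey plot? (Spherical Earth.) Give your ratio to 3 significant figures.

2.89

With standard parallel φ₀ = 50.1°, the equirectangular projection gives x = Rλ cos φ₀, y = Rφ, so h = 1 and k = cos 50.1° / cos φ.
Areal scale at 71.6°: h·k = 1.000 × 2.032 = 2.032.
Areal scale at 24.4°: h·k = 1.000 × 0.7044 = 0.7044.
Ratio = 2.032/0.7044 ≈ 2.89.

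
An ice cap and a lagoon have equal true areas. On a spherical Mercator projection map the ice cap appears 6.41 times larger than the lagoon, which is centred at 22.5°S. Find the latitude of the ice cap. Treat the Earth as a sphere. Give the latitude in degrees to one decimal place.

Mercator areal scale is sec²φ, so apparent-area ratio = sec²φ₁ / sec²φ₂ = cos²φ₂ / cos²φ₁.
cos²φ₂ / cos²φ₁ = 6.41  ⇒  cos φ₁ = cos 22.5° / √6.41 = 0.9239/2.532 = 0.3649.
φ₁ = arccos(0.3649) ≈ 68.6°.

68.6°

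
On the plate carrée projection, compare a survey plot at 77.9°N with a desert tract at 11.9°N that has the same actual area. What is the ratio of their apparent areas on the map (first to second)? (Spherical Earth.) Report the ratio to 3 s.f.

4.67

In the plate carrée (x = Rλ, y = Rφ), meridians are true-scale (h = 1) and parallels are stretched by k = sec φ.
Areal scale at 77.9°: h·k = 1.000 × 4.771 = 4.771.
Areal scale at 11.9°: h·k = 1.000 × 1.022 = 1.022.
Ratio = 4.771/1.022 ≈ 4.67.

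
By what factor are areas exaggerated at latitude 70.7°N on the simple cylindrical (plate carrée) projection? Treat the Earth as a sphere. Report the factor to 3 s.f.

3.03

Plate carrée maps x = Rλ, y = Rφ. The meridian scale is h = 1 and the parallel scale is k = 1/cos φ = sec φ.
Areal scale = h·k = 1 × sec φ; at 70.7°, h = 1.000, k = 3.026, so h·k = 3.026.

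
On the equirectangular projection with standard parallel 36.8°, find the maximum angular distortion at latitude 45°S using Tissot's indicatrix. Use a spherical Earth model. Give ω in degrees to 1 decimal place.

7.1°

In the equirectangular projection with standard parallel φ₀ = 36.8° (x = Rλ cos φ₀, y = Rφ), meridians are true-scale (h = 1) and the parallel scale is k = cos φ₀ / cos φ.
At 45°: h = 1.000, k = 1.132; principal scales a = 1.132, b = 1.000.
sin(ω/2) = (a − b)/(a + b) = 0.1324/2.132 = 0.06209, so ω = 2 arcsin(0.06209) ≈ 7.1°.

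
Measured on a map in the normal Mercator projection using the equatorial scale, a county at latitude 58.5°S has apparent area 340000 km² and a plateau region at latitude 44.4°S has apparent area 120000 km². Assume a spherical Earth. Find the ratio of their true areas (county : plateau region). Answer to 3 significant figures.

Since Mercator area scale is 1/cos²φ, the true area equals the apparent area multiplied by cos²φ.
True area of county: 340000 × cos²(58.5°) = 340000 × 0.2730 = 92820 km².
True area of plateau region: 120000 × cos²(44.4°) = 120000 × 0.5105 = 61260 km².
Ratio = 92820 / 61260 ≈ 1.52.

1.52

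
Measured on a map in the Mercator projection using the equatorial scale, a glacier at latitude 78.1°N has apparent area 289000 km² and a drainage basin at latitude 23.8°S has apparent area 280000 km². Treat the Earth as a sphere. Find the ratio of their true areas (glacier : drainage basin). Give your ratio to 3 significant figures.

Since Mercator area scale is 1/cos²φ, the true area equals the apparent area multiplied by cos²φ.
True area of glacier: 289000 × cos²(78.1°) = 289000 × 0.04252 = 12290 km².
True area of drainage basin: 280000 × cos²(23.8°) = 280000 × 0.8372 = 234400 km².
Ratio = 12290 / 234400 ≈ 0.0524.

0.0524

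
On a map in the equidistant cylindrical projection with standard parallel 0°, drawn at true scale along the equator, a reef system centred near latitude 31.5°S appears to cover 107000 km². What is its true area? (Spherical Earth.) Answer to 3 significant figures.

Plate carrée maps x = Rλ, y = Rφ. The meridian scale is h = 1 and the parallel scale is k = 1/cos φ = sec φ.
Areal scale = h·k = 1 × sec φ; at 31.5°, h = 1.000, k = 1.173, so h·k = 1.173.
True area = apparent / (areal scale) = 107000 / 1.173 ≈ 91200 km².

91200 km²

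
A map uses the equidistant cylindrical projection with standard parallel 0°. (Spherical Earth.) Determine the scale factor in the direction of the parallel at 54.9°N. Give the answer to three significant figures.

In the plate carrée (x = Rλ, y = Rφ), meridians are true-scale (h = 1) and parallels are stretched by k = sec φ.
k = 1/cos 54.9° = 1/0.5750 = 1.739.

1.74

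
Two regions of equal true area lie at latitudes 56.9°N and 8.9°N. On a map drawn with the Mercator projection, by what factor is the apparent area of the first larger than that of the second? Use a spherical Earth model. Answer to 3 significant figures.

3.27

On Mercator, area is exaggerated by sec²φ = 1/cos²φ.
At 56.9°: sec²(56.9°) = 1/0.5461² = 3.353.
At 8.9°: sec²(8.9°) = 1/0.9880² = 1.025.
Ratio = 3.353/1.025 = cos²(8.9°)/cos²(56.9°) ≈ 3.27.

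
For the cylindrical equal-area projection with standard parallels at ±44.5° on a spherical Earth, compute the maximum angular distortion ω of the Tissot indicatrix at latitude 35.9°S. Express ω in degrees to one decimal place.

A cylindrical equal-area projection with standard parallel φ₀ has meridian scale h = cos φ / cos φ₀ and parallel scale k = cos φ₀ / cos φ (so areas are preserved, h·k = 1).
At 35.9°: h = 1.136, k = 0.8805; principal scales a = 1.136, b = 0.8805.
sin(ω/2) = (a − b)/(a + b) = 0.2552/2.016 = 0.1266, so ω = 2 arcsin(0.1266) ≈ 14.5°.

14.5°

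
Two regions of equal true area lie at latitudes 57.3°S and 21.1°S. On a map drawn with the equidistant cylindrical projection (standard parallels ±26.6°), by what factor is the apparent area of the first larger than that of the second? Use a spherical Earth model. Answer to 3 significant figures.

1.73

In the equirectangular projection with standard parallel φ₀ = 26.6° (x = Rλ cos φ₀, y = Rφ), meridians are true-scale (h = 1) and the parallel scale is k = cos φ₀ / cos φ.
Areal scale at 57.3°: h·k = 1.000 × 1.655 = 1.655.
Areal scale at 21.1°: h·k = 1.000 × 0.9584 = 0.9584.
Ratio = 1.655/0.9584 ≈ 1.73.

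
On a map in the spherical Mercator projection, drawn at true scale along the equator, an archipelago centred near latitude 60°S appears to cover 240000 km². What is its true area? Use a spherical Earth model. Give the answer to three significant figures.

60000 km²

The Mercator projection is conformal; its linear scale factor is the same in every direction and equals sec φ = 1/cos φ.
Areal scale = k² = sec²φ = 1/cos²(60°) = 1/0.5000² = 4.000.
True area = apparent / (areal scale) = 240000 / 4.000 ≈ 60000 km².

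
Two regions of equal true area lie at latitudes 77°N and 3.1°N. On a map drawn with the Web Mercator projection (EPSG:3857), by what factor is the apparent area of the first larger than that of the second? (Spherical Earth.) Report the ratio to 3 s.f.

19.7

On Mercator, area is exaggerated by sec²φ = 1/cos²φ.
At 77°: sec²(77°) = 1/0.2250² = 19.76.
At 3.1°: sec²(3.1°) = 1/0.9985² = 1.003.
Ratio = 19.76/1.003 = cos²(3.1°)/cos²(77°) ≈ 19.7.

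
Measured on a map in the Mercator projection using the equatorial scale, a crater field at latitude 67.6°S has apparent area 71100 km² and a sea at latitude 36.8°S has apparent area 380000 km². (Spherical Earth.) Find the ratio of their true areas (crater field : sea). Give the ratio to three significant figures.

Since Mercator area scale is 1/cos²φ, the true area equals the apparent area multiplied by cos²φ.
True area of crater field: 71100 × cos²(67.6°) = 71100 × 0.1452 = 10320 km².
True area of sea: 380000 × cos²(36.8°) = 380000 × 0.6412 = 243600 km².
Ratio = 10320 / 243600 ≈ 0.0424.

0.0424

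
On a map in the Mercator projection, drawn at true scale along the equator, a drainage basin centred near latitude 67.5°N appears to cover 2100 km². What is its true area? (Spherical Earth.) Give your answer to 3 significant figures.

308 km²

Mercator is conformal, so the point scale is isotropic: h = k = sec φ = 1/cos φ.
Areal scale = k² = sec²φ = 1/cos²(67.5°) = 1/0.3827² = 6.828.
True area = apparent / (areal scale) = 2100 / 6.828 ≈ 308 km².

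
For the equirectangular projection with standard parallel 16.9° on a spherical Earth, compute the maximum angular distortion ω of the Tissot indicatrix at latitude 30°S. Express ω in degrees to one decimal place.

In the equirectangular projection with standard parallel φ₀ = 16.9° (x = Rλ cos φ₀, y = Rφ), meridians are true-scale (h = 1) and the parallel scale is k = cos φ₀ / cos φ.
At 30°: h = 1.000, k = 1.105; principal scales a = 1.105, b = 1.000.
sin(ω/2) = (a − b)/(a + b) = 0.1048/2.105 = 0.04981, so ω = 2 arcsin(0.04981) ≈ 5.7°.

5.7°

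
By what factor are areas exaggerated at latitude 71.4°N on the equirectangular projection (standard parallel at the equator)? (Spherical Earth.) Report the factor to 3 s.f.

3.14

Plate carrée maps x = Rλ, y = Rφ. The meridian scale is h = 1 and the parallel scale is k = 1/cos φ = sec φ.
Areal scale = h·k = 1 × sec φ; at 71.4°, h = 1.000, k = 3.135, so h·k = 3.135.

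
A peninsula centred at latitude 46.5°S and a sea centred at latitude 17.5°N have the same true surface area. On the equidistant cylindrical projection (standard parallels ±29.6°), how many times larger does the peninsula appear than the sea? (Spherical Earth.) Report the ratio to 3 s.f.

1.39

The equidistant cylindrical projection with φ₀ = 29.6° has h = 1 (meridians true) and k = cos φ₀ / cos φ along parallels.
Areal scale at 46.5°: h·k = 1.000 × 1.263 = 1.263.
Areal scale at 17.5°: h·k = 1.000 × 0.9117 = 0.9117.
Ratio = 1.263/0.9117 ≈ 1.39.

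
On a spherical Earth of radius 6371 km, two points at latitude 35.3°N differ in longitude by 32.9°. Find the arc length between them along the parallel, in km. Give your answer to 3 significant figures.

2990 km

Arc length along a parallel = R cos φ · Δλ (with Δλ in radians).
= 6371 × cos 35.3° × (32.9° × π/180) = 6371 × 0.8161 × 0.5742 ≈ 2990 km.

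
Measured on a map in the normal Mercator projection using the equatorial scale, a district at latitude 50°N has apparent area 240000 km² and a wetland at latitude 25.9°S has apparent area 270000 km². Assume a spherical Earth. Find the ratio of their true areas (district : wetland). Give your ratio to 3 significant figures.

0.454

On Mercator the areal scale is sec²φ, so true area = apparent × cos²φ.
True area of district: 240000 × cos²(50°) = 240000 × 0.4132 = 99160 km².
True area of wetland: 270000 × cos²(25.9°) = 270000 × 0.8092 = 218500 km².
Ratio = 99160 / 218500 ≈ 0.454.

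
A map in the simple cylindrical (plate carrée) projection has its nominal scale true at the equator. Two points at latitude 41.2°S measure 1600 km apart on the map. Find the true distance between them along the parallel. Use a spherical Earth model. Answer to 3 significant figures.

1200 km

Plate carrée maps x = Rλ, y = Rφ. The meridian scale is h = 1 and the parallel scale is k = 1/cos φ = sec φ.
Along the parallel at 41.2°, map distances are exaggerated by k = sec 41.2° = 1.329.
True distance = 1600 / 1.329 = 1600 × cos 41.2° ≈ 1200 km.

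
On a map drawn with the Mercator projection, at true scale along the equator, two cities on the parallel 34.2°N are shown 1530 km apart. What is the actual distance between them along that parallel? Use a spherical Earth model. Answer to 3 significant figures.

Mercator is conformal, so the point scale is isotropic: h = k = sec φ = 1/cos φ.
Along the parallel at 34.2°, map distances are exaggerated by k = sec 34.2° = 1.209.
True distance = 1530 / 1.209 = 1530 × cos 34.2° ≈ 1270 km.

1270 km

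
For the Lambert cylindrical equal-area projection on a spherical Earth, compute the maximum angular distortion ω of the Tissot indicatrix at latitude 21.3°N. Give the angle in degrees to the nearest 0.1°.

8.1°

The Lambert cylindrical equal-area projection is the cylindrical equal-area projection with its standard parallel at the equator (φ₀ = 0). Cylindrical equal-area (φ₀ = 0°): h = cos φ / cos 0° along meridians, k = cos 0° / cos φ along parallels; h·k = 1.
At 21.3°: h = 0.9317, k = 1.073; principal scales a = 1.073, b = 0.9317.
sin(ω/2) = (a − b)/(a + b) = 0.1416/2.005 = 0.07064, so ω = 2 arcsin(0.07064) ≈ 8.1°.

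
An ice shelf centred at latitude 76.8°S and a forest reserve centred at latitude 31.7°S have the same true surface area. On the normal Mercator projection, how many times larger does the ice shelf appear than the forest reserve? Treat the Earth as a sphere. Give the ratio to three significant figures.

On Mercator, area is exaggerated by sec²φ = 1/cos²φ.
At 76.8°: sec²(76.8°) = 1/0.2284² = 19.18.
At 31.7°: sec²(31.7°) = 1/0.8508² = 1.381.
Ratio = 19.18/1.381 = cos²(31.7°)/cos²(76.8°) ≈ 13.9.

13.9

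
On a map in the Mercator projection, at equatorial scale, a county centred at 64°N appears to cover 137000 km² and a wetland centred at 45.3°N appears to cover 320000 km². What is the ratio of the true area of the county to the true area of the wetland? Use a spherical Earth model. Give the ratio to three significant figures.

0.166

Mercator's areal exaggeration is sec²φ; hence true area = (apparent area) · cos²φ.
True area of county: 137000 × cos²(64°) = 137000 × 0.1922 = 26330 km².
True area of wetland: 320000 × cos²(45.3°) = 320000 × 0.4948 = 158300 km².
Ratio = 26330 / 158300 ≈ 0.166.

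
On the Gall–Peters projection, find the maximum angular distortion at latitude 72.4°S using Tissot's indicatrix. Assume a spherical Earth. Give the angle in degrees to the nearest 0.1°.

The Gall–Peters projection is cylindrical equal-area with φ₀ = 45°. Cylindrical equal-area (φ₀ = 45°): h = cos φ / cos 45° along meridians, k = cos 45° / cos φ along parallels; h·k = 1.
At 72.4°: h = 0.4276, k = 2.339; principal scales a = 2.339, b = 0.4276.
sin(ω/2) = (a − b)/(a + b) = 1.911/2.766 = 0.6908, so ω = 2 arcsin(0.6908) ≈ 87.4°.

87.4°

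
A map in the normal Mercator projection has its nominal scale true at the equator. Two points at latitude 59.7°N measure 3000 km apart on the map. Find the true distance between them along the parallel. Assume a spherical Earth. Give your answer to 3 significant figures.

Mercator is conformal, so the point scale is isotropic: h = k = sec φ = 1/cos φ.
Along the parallel at 59.7°, map distances are exaggerated by k = sec 59.7° = 1.982.
True distance = 3000 / 1.982 = 3000 × cos 59.7° ≈ 1510 km.

1510 km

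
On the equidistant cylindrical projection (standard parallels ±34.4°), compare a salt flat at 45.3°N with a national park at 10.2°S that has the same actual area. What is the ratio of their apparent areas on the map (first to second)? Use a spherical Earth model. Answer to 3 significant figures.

1.40

The equidistant cylindrical projection with φ₀ = 34.4° has h = 1 (meridians true) and k = cos φ₀ / cos φ along parallels.
Areal scale at 45.3°: h·k = 1.000 × 1.173 = 1.173.
Areal scale at 10.2°: h·k = 1.000 × 0.8384 = 0.8384.
Ratio = 1.173/0.8384 ≈ 1.40.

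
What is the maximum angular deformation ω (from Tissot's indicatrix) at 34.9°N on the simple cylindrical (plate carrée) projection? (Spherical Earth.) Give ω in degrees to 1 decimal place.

For the equirectangular projection with φ₀ = 0 (plate carrée), h = 1 along meridians and k = sec φ along parallels.
At 34.9°: h = 1.000, k = 1.219; principal scales a = 1.219, b = 1.000.
sin(ω/2) = (a − b)/(a + b) = 0.2193/2.219 = 0.09881, so ω = 2 arcsin(0.09881) ≈ 11.3°.

11.3°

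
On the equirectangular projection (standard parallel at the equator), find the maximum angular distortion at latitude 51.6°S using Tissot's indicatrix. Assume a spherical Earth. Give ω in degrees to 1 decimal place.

27.0°

For the equirectangular projection with φ₀ = 0 (plate carrée), h = 1 along meridians and k = sec φ along parallels.
At 51.6°: h = 1.000, k = 1.610; principal scales a = 1.610, b = 1.000.
sin(ω/2) = (a − b)/(a + b) = 0.6099/2.610 = 0.2337, so ω = 2 arcsin(0.2337) ≈ 27.0°.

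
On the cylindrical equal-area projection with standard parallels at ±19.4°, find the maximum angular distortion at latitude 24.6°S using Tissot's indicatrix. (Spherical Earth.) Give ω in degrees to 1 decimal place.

Cylindrical equal-area (φ₀ = 19.4°): h = cos φ / cos 19.4° along meridians, k = cos 19.4° / cos φ along parallels; h·k = 1.
At 24.6°: h = 0.9640, k = 1.037; principal scales a = 1.037, b = 0.9640.
sin(ω/2) = (a − b)/(a + b) = 0.07341/2.001 = 0.03668, so ω = 2 arcsin(0.03668) ≈ 4.2°.

4.2°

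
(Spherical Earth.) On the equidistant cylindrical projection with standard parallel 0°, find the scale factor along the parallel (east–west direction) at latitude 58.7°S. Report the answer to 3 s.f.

Plate carrée maps x = Rλ, y = Rφ. The meridian scale is h = 1 and the parallel scale is k = 1/cos φ = sec φ.
k = 1/cos 58.7° = 1/0.5195 = 1.925.

1.92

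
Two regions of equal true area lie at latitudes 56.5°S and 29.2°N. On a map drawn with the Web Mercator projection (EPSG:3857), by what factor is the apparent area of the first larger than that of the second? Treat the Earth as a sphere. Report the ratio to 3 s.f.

Mercator is conformal with k = sec φ, so areal scale = k² = sec²φ.
At 56.5°: sec²(56.5°) = 1/0.5519² = 3.283.
At 29.2°: sec²(29.2°) = 1/0.8729² = 1.312.
Ratio = 3.283/1.312 = cos²(29.2°)/cos²(56.5°) ≈ 2.50.

2.50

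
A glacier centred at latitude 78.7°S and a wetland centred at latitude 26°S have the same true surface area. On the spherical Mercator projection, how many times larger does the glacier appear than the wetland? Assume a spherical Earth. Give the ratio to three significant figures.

Mercator is conformal with k = sec φ, so areal scale = k² = sec²φ.
At 78.7°: sec²(78.7°) = 1/0.1959² = 26.05.
At 26°: sec²(26°) = 1/0.8988² = 1.238.
Ratio = 26.05/1.238 = cos²(26°)/cos²(78.7°) ≈ 21.0.

21.0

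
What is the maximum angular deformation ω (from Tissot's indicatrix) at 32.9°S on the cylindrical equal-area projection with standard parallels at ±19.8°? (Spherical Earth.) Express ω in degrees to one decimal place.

For cylindrical equal-area with standard parallel φ₀, h = cos φ / cos φ₀ and k = cos φ₀ / cos φ, so h·k = 1.
At 32.9°: h = 0.8924, k = 1.121; principal scales a = 1.121, b = 0.8924.
sin(ω/2) = (a − b)/(a + b) = 0.2282/2.013 = 0.1134, so ω = 2 arcsin(0.1134) ≈ 13.0°.

13.0°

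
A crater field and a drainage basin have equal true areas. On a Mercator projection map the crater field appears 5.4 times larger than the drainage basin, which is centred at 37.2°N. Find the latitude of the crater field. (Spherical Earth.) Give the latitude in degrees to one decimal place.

70.0°

On Mercator, (apparent₁)/(apparent₂) = sec²φ₁ / sec²φ₂ when true areas are equal.
cos²φ₂ / cos²φ₁ = 5.4  ⇒  cos φ₁ = cos 37.2° / √5.4 = 0.7965/2.324 = 0.3428.
φ₁ = arccos(0.3428) ≈ 70.0°.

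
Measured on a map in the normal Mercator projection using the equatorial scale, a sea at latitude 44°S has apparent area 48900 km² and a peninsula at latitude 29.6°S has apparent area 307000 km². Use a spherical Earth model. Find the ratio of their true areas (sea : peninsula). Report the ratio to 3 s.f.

Mercator's areal exaggeration is sec²φ; hence true area = (apparent area) · cos²φ.
True area of sea: 48900 × cos²(44°) = 48900 × 0.5174 = 25300 km².
True area of peninsula: 307000 × cos²(29.6°) = 307000 × 0.7560 = 232100 km².
Ratio = 25300 / 232100 ≈ 0.109.

0.109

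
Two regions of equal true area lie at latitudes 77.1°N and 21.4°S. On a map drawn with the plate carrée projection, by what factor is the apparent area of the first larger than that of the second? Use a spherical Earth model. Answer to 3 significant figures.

4.17

For the equirectangular projection with φ₀ = 0 (plate carrée), h = 1 along meridians and k = sec φ along parallels.
Areal scale at 77.1°: h·k = 1.000 × 4.479 = 4.479.
Areal scale at 21.4°: h·k = 1.000 × 1.074 = 1.074.
Ratio = 4.479/1.074 ≈ 4.17.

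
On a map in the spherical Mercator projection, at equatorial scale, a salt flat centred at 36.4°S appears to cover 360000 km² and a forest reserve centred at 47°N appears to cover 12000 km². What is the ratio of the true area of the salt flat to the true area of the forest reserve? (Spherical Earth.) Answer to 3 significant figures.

Since Mercator area scale is 1/cos²φ, the true area equals the apparent area multiplied by cos²φ.
True area of salt flat: 360000 × cos²(36.4°) = 360000 × 0.6479 = 233200 km².
True area of forest reserve: 12000 × cos²(47°) = 12000 × 0.4651 = 5581 km².
Ratio = 233200 / 5581 ≈ 41.8.

41.8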